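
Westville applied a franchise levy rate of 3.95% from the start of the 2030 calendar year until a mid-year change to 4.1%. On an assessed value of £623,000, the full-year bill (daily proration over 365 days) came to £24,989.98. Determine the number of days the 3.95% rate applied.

216 days

Let d = days at the first rate; then 365 − d days at the second rate.
£623,000 × [3.95%·d + 4.1%·(365−d)] / 365 = £24,989.98
Solving gives d = 216, so the new rate took effect on 5 August 2030.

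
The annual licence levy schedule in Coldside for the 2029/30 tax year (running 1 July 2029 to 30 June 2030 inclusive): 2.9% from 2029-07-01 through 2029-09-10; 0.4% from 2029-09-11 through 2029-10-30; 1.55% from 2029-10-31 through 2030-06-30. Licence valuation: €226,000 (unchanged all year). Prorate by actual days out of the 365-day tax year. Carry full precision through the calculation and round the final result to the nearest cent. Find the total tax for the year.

2029-07-01 to 2029-09-10: 72 days at 2.9% → €226,000 × 2.9% × 72/365 = €1,292.8438
2029-09-11 to 2029-10-30: 50 days at 0.4% → €226,000 × 0.4% × 50/365 = €123.8356
2029-10-31 to 2030-06-30: 243 days at 1.55% → €226,000 × 1.55% × 243/365 = €2,332.1342
Total = €3,748.8137

€3,748.81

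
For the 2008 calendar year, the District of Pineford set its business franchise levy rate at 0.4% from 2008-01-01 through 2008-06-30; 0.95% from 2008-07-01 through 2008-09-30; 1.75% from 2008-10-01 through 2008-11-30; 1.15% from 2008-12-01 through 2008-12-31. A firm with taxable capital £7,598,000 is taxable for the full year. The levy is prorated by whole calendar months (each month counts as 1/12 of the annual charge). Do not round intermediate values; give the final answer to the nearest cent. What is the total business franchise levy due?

£62,683.50

2008-01-01 to 2008-06-30: 6 months at 0.4% → £7,598,000 × 0.4% × 6/12 = £15,196.0000
2008-07-01 to 2008-09-30: 3 months at 0.95% → £7,598,000 × 0.95% × 3/12 = £18,045.2500
2008-10-01 to 2008-11-30: 2 months at 1.75% → £7,598,000 × 1.75% × 2/12 = £22,160.8333
2008-12-01 to 2008-12-31: 1 month at 1.15% → £7,598,000 × 1.15% × 1/12 = £7,281.4167
Total = £62,683.5000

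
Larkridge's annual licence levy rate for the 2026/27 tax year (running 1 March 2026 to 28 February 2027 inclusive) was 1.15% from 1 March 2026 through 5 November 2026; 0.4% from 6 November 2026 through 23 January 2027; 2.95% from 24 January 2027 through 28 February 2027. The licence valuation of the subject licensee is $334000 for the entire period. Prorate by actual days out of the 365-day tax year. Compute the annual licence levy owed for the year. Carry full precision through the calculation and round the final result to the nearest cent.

1 March – 5 November 2026: 250 days at 1.15% → $334000 × 1.15% × 250/365 = $2630.8219
6 November 2026 – 23 January 2027: 79 days at 0.4% → $334000 × 0.4% × 79/365 = $289.1616
24 January – 28 February 2027: 36 days at 2.95% → $334000 × 2.95% × 36/365 = $971.8027
Total = $3891.7863

$3891.79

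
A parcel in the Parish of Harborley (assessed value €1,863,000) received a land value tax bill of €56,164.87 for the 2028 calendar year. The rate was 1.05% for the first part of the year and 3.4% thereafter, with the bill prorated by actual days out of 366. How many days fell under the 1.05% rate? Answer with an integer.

60 days

Let d = days at the first rate; then 366 − d days at the second rate.
€1,863,000 × [1.05%·d + 3.4%·(366−d)] / 366 = €56,164.87
Solving gives d = 60, so the new rate took effect on 1 March 2028.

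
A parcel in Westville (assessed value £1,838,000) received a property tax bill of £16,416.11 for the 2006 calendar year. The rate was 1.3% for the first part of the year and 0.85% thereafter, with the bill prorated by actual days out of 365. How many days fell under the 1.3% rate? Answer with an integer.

35 days

Let d = days at the first rate; then 365 − d days at the second rate.
£1,838,000 × [1.3%·d + 0.85%·(365−d)] / 365 = £16,416.11
Solving gives d = 35, so the new rate took effect on 5 February 2006.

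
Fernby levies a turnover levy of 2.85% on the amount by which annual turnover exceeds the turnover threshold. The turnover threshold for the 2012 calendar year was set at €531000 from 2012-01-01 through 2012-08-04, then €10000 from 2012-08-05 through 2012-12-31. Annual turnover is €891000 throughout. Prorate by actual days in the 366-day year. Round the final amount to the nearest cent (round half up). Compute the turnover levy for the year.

€16304.88

2012-01-01 to 2012-08-04: 217 days, exemption €531000 → (€891000 − €531000) × 2.85% × 217/366 = €6083.1148
2012-08-05 to 2012-12-31: 149 days, exemption €10000 → (€891000 − €10000) × 2.85% × 149/366 = €10221.7664
Total = €16304.8811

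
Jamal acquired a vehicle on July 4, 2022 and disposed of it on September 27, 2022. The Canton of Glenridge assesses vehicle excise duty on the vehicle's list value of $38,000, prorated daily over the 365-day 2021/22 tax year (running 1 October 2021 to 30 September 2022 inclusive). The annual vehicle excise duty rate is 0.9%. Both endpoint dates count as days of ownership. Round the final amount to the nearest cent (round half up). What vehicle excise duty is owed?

Days held (July 4 – September 27, 2022): 86 out of 365
Tax = $38,000 × 0.9% × 86/365 = $80.5808

$80.58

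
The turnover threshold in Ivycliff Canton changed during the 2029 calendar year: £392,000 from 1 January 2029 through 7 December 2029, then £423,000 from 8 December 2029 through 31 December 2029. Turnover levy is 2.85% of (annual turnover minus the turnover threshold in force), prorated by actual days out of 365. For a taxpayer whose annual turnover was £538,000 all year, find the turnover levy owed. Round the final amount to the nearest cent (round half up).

1 January – 7 December 2029: 341 days, exemption £392,000 → (£538,000 − £392,000) × 2.85% × 341/365 = £3,887.4000
8 December – 31 December 2029: 24 days, exemption £423,000 → (£538,000 − £423,000) × 2.85% × 24/365 = £215.5068
Total = £4,102.9068

£4,102.91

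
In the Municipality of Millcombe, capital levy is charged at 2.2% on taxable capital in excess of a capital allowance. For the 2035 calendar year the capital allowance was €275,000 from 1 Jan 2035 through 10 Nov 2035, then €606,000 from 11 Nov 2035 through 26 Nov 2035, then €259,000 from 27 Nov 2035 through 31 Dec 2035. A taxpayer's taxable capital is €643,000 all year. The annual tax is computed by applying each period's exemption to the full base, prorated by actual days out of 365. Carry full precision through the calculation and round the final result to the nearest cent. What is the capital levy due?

€7,810.54

1 Jan – 10 Nov 2035: 314 days, exemption €275,000 → (€643,000 − €275,000) × 2.2% × 314/365 = €6,964.7781
11 Nov – 26 Nov 2035: 16 days, exemption €606,000 → (€643,000 − €606,000) × 2.2% × 16/365 = €35.6822
27 Nov – 31 Dec 2035: 35 days, exemption €259,000 → (€643,000 − €259,000) × 2.2% × 35/365 = €810.0822
Total = €7,810.5425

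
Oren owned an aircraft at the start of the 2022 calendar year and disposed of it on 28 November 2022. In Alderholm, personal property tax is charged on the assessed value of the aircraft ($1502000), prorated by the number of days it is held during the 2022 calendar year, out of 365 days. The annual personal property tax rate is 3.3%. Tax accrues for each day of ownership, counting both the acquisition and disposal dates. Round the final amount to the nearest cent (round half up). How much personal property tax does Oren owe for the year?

Days held (1 January – 28 November 2022): 332 out of 365
Tax = $1502000 × 3.3% × 332/365 = $45084.6904

$45084.69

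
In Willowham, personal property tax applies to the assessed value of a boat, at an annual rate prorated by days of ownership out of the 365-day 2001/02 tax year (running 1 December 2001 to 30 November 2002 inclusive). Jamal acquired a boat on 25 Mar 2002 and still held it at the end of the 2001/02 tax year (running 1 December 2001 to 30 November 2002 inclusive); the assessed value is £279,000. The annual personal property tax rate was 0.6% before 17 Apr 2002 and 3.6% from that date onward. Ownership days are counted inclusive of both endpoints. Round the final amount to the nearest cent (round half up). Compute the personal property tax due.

£6,379.55

25 Mar – 16 Apr 2002: 23 days at 0.6% → £279,000 × 0.6% × 23/365 = £105.4849
17 Apr – 30 Nov 2002: 228 days at 3.6% → £279,000 × 3.6% × 228/365 = £6,274.0603
Total = £6,379.5452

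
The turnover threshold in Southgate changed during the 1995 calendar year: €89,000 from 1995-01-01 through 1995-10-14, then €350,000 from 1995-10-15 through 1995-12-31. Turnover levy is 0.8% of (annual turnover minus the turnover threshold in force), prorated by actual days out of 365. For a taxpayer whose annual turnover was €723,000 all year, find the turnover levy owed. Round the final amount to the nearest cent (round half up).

€4,625.80

1995-01-01 to 1995-10-14: 287 days, exemption €89,000 → (€723,000 − €89,000) × 0.8% × 287/365 = €3,988.1205
1995-10-15 to 1995-12-31: 78 days, exemption €350,000 → (€723,000 − €350,000) × 0.8% × 78/365 = €637.6767
Total = €4,625.7973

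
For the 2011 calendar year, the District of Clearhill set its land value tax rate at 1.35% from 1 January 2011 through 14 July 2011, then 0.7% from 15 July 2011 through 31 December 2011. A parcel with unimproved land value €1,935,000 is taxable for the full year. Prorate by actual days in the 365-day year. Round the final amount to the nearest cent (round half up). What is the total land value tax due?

€20,264.49

1 January – 14 July 2011: 195 days at 1.35% → €1,935,000 × 1.35% × 195/365 = €13,955.8562
15 July – 31 December 2011: 170 days at 0.7% → €1,935,000 × 0.7% × 170/365 = €6,308.6301
Total = €20,264.4863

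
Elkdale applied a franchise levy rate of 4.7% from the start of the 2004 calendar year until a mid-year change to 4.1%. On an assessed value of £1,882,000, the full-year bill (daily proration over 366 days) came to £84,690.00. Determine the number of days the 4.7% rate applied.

244 days

Let d = days at the first rate; then 366 − d days at the second rate.
£1,882,000 × [4.7%·d + 4.1%·(366−d)] / 366 = £84,690.00
Solving gives d = 244, so the new rate took effect on 1 Sep 2004.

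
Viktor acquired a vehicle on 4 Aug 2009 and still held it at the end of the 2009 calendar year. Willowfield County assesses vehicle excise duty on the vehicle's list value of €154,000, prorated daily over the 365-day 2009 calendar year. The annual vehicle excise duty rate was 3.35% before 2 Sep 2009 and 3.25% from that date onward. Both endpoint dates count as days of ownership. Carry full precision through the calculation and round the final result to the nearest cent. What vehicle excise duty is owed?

€2,069.08

4 Aug – 1 Sep 2009: 29 days at 3.35% → €154,000 × 3.35% × 29/365 = €409.8932
2 Sep – 31 Dec 2009: 121 days at 3.25% → €154,000 × 3.25% × 121/365 = €1,659.1918
Total = €2,069.0849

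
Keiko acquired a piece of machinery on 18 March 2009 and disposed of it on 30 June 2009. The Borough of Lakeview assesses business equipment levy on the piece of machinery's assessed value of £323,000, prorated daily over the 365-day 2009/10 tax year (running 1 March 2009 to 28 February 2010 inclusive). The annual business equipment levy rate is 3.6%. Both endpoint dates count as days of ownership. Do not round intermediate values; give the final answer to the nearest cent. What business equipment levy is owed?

£3,345.04

Days held (18 March – 30 June 2009): 105 out of 365
Tax = £323,000 × 3.6% × 105/365 = £3,345.0411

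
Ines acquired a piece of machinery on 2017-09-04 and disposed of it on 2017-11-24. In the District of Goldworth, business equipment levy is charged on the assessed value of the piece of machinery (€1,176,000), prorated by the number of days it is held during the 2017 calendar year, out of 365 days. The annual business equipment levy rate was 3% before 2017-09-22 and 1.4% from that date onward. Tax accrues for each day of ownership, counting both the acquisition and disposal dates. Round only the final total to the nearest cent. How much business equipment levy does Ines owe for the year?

2017-09-04 to 2017-09-21: 18 days at 3% → €1,176,000 × 3% × 18/365 = €1,739.8356
2017-09-22 to 2017-11-24: 64 days at 1.4% → €1,176,000 × 1.4% × 64/365 = €2,886.8384
Total = €4,626.6740

€4,626.67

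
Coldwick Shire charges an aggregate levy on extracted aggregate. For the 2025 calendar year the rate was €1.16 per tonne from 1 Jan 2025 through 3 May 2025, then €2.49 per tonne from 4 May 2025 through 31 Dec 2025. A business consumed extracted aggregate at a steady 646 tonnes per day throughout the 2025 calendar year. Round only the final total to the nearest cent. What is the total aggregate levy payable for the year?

€481,437.96

1 Jan – 3 May 2025: 123 days × 646 tonnes/day = 79,458 tonnes at €1.16/tonne → €92,171.28
4 May – 31 Dec 2025: 242 days × 646 tonnes/day = 156,332 tonnes at €2.49/tonne → €389,266.68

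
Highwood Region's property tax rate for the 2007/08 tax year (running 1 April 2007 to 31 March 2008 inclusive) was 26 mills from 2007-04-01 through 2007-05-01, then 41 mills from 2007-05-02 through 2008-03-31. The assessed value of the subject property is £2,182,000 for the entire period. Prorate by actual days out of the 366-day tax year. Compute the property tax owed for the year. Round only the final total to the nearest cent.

£86,689.79

2007-04-01 to 2007-05-01: 31 days at 26 mills → £2,182,000 × 2.6% × 31/366 = £4,805.1694
2007-05-02 to 2008-03-31: 335 days at 41 mills → £2,182,000 × 4.1% × 335/366 = £81,884.6175
Total = £86,689.7869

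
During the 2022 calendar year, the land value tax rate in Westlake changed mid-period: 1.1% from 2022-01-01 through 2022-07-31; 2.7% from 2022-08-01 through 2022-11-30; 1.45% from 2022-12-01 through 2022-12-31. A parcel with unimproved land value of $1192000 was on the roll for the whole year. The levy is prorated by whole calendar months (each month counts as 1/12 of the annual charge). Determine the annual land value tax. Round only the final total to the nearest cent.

$19817.00

2022-01-01 to 2022-07-31: 7 months at 1.1% → $1192000 × 1.1% × 7/12 = $7648.6667
2022-08-01 to 2022-11-30: 4 months at 2.7% → $1192000 × 2.7% × 4/12 = $10728.0000
2022-12-01 to 2022-12-31: 1 month at 1.45% → $1192000 × 1.45% × 1/12 = $1440.3333
Total = $19817.0000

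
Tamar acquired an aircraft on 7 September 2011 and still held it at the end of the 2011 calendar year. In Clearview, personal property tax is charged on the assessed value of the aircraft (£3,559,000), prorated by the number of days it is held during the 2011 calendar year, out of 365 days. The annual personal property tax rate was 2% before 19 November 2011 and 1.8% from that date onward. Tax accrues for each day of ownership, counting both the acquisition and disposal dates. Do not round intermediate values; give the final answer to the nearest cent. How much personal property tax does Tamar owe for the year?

7 September – 18 November 2011: 73 days at 2% → £3,559,000 × 2% × 73/365 = £14,236.0000
19 November – 31 December 2011: 43 days at 1.8% → £3,559,000 × 1.8% × 43/365 = £7,547.0301
Total = £21,783.0301

£21,783.03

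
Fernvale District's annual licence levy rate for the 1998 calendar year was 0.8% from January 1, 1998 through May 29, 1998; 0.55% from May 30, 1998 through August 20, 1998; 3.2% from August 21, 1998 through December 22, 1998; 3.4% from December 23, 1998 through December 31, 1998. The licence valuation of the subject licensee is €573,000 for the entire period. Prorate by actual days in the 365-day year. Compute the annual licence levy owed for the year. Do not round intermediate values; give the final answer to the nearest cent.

€9,297.51

January 1 – May 29, 1998: 149 days at 0.8% → €573,000 × 0.8% × 149/365 = €1,871.2767
May 30 – August 20, 1998: 83 days at 0.55% → €573,000 × 0.55% × 83/365 = €716.6425
August 21 – December 22, 1998: 124 days at 3.2% → €573,000 × 3.2% × 124/365 = €6,229.2164
December 23 – December 31, 1998: 9 days at 3.4% → €573,000 × 3.4% × 9/365 = €480.3781
Total = €9,297.5137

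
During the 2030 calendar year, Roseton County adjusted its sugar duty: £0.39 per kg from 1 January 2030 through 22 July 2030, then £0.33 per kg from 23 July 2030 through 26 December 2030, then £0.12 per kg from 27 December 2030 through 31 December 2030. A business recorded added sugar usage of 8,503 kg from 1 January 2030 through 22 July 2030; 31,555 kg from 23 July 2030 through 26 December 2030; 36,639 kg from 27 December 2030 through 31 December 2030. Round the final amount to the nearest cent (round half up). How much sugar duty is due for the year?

1 January – 22 July 2030: 8,503 kg at £0.39/kg → £3,316.17
23 July – 26 December 2030: 31,555 kg at £0.33/kg → £10,413.15
27 December – 31 December 2030: 36,639 kg at £0.12/kg → £4,396.68

£18,126.00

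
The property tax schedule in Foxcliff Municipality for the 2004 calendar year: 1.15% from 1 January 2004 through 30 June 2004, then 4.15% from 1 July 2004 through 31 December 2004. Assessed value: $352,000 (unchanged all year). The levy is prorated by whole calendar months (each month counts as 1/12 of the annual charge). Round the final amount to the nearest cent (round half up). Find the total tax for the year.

1 January – 30 June 2004: 6 months at 1.15% → $352,000 × 1.15% × 6/12 = $2,024.0000
1 July – 31 December 2004: 6 months at 4.15% → $352,000 × 4.15% × 6/12 = $7,304.0000
Total = $9,328.0000

$9,328.00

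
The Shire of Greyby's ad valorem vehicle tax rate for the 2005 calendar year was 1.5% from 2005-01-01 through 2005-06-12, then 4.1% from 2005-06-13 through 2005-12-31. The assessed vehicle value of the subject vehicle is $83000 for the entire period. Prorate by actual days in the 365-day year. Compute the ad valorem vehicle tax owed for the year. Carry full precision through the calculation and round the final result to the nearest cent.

$2439.29

2005-01-01 to 2005-06-12: 163 days at 1.5% → $83000 × 1.5% × 163/365 = $555.9863
2005-06-13 to 2005-12-31: 202 days at 4.1% → $83000 × 4.1% × 202/365 = $1883.3041
Total = $2439.2904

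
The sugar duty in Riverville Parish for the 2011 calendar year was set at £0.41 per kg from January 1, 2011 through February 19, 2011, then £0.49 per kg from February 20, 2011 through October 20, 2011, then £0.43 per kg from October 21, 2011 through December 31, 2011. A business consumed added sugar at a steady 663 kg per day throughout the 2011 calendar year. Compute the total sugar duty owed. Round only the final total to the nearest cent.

January 1 – February 19, 2011: 50 days × 663 kg/day = 33,150 kg at £0.41/kg → £13,591.50
February 20 – October 20, 2011: 243 days × 663 kg/day = 161,109 kg at £0.49/kg → £78,943.41
October 21 – December 31, 2011: 72 days × 663 kg/day = 47,736 kg at £0.43/kg → £20,526.48

£113,061.39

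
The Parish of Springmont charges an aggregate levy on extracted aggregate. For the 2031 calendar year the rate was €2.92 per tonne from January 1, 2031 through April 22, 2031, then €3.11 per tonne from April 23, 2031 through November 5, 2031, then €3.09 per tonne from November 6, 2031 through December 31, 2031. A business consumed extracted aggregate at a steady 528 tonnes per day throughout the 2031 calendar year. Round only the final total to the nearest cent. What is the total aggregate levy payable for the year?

€587,532.00

January 1 – April 22, 2031: 112 days × 528 tonnes/day = 59,136 tonnes at €2.92/tonne → €172,677.12
April 23 – November 5, 2031: 197 days × 528 tonnes/day = 104,016 tonnes at €3.11/tonne → €323,489.76
November 6 – December 31, 2031: 56 days × 528 tonnes/day = 29,568 tonnes at €3.09/tonne → €91,365.12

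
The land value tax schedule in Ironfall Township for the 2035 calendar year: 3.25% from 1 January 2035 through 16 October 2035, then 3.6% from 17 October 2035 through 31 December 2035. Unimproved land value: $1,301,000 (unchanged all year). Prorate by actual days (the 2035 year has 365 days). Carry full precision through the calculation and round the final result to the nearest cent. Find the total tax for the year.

$43,230.63

1 January – 16 October 2035: 289 days at 3.25% → $1,301,000 × 3.25% × 289/365 = $33,478.4726
17 October – 31 December 2035: 76 days at 3.6% → $1,301,000 × 3.6% × 76/365 = $9,752.1534
Total = $43,230.6260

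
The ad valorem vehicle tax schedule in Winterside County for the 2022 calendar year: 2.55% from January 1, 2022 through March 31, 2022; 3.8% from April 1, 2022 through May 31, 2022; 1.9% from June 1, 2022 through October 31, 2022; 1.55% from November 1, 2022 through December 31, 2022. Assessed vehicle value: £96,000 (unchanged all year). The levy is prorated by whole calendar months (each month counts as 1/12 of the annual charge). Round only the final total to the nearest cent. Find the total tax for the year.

January 1 – March 31, 2022: 3 months at 2.55% → £96,000 × 2.55% × 3/12 = £612.0000
April 1 – May 31, 2022: 2 months at 3.8% → £96,000 × 3.8% × 2/12 = £608.0000
June 1 – October 31, 2022: 5 months at 1.9% → £96,000 × 1.9% × 5/12 = £760.0000
November 1 – December 31, 2022: 2 months at 1.55% → £96,000 × 1.55% × 2/12 = £248.0000
Total = £2,228.0000

£2,228.00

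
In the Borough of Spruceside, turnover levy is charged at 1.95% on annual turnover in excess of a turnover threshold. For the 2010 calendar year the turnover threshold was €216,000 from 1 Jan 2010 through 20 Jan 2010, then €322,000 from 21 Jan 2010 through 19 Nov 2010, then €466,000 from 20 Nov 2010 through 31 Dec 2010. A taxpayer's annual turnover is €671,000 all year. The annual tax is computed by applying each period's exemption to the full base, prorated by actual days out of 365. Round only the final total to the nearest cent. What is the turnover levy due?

1 Jan – 20 Jan 2010: 20 days, exemption €216,000 → (€671,000 − €216,000) × 1.95% × 20/365 = €486.1644
21 Jan – 19 Nov 2010: 303 days, exemption €322,000 → (€671,000 − €322,000) × 1.95% × 303/365 = €5,649.4973
20 Nov – 31 Dec 2010: 42 days, exemption €466,000 → (€671,000 − €466,000) × 1.95% × 42/365 = €459.9863
Total = €6,595.6479

€6,595.65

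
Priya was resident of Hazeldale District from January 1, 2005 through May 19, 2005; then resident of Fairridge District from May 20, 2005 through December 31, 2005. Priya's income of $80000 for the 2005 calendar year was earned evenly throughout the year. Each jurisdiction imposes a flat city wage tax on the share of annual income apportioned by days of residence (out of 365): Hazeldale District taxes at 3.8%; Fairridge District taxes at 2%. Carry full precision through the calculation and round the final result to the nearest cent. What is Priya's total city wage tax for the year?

Hazeldale District, January 1 – May 19, 2005: 139 days → $80000 × 3.8% × 139/365 = $1157.6986
Fairridge District, May 20 – December 31, 2005: 226 days → $80000 × 2% × 226/365 = $990.6849
Total = $2148.3836

$2148.38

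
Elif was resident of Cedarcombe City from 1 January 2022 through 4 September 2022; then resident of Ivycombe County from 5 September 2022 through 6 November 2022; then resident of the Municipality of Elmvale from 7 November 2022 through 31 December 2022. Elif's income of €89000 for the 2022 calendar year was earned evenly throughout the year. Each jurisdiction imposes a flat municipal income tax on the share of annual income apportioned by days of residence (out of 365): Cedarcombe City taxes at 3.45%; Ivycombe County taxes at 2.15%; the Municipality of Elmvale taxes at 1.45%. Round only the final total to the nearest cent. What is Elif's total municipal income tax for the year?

€2602.58

Cedarcombe City, 1 January – 4 September 2022: 247 days → €89000 × 3.45% × 247/365 = €2077.8452
Ivycombe County, 5 September – 6 November 2022: 63 days → €89000 × 2.15% × 63/365 = €330.2753
The Municipality of Elmvale, 7 November – 31 December 2022: 55 days → €89000 × 1.45% × 55/365 = €194.4589
Total = €2602.5795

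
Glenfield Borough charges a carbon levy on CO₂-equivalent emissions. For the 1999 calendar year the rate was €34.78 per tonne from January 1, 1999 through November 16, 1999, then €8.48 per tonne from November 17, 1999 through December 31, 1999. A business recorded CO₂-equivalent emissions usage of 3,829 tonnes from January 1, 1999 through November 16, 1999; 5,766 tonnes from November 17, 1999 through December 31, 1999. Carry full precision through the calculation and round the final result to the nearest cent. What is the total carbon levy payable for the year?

€182,068.30

January 1 – November 16, 1999: 3,829 tonnes at €34.78/tonne → €133,172.62
November 17 – December 31, 1999: 5,766 tonnes at €8.48/tonne → €48,895.68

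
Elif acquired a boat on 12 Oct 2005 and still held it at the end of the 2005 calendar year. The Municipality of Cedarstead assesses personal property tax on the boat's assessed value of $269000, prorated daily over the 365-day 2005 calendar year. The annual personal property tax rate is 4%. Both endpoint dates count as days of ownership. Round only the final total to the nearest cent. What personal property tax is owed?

Days held (12 Oct – 31 Dec 2005): 81 out of 365
Tax = $269000 × 4% × 81/365 = $2387.8356

$2387.84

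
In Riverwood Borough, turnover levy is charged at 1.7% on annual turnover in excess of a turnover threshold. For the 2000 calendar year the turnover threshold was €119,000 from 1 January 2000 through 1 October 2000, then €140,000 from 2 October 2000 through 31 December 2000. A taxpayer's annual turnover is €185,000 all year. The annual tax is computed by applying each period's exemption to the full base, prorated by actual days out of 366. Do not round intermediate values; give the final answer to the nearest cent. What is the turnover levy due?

€1,033.24

1 January – 1 October 2000: 275 days, exemption €119,000 → (€185,000 − €119,000) × 1.7% × 275/366 = €843.0328
2 October – 31 December 2000: 91 days, exemption €140,000 → (€185,000 − €140,000) × 1.7% × 91/366 = €190.2049
Total = €1,033.2377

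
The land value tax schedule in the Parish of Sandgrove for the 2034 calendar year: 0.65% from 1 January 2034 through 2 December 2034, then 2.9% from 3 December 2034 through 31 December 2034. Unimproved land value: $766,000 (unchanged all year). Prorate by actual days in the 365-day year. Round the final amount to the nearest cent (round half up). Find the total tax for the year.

1 January – 2 December 2034: 336 days at 0.65% → $766,000 × 0.65% × 336/365 = $4,583.4082
3 December – 31 December 2034: 29 days at 2.9% → $766,000 × 2.9% × 29/365 = $1,764.9479
Total = $6,348.3562

$6,348.36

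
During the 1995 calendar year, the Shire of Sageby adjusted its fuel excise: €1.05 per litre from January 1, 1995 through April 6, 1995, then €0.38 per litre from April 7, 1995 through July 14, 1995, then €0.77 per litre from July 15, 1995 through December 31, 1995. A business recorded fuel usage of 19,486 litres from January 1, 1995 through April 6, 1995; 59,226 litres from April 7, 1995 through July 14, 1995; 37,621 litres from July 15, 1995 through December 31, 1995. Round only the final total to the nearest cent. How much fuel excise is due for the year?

€71,934.35

January 1 – April 6, 1995: 19,486 litres at €1.05/litre → €20,460.30
April 7 – July 14, 1995: 59,226 litres at €0.38/litre → €22,505.88
July 15 – December 31, 1995: 37,621 litres at €0.77/litre → €28,968.17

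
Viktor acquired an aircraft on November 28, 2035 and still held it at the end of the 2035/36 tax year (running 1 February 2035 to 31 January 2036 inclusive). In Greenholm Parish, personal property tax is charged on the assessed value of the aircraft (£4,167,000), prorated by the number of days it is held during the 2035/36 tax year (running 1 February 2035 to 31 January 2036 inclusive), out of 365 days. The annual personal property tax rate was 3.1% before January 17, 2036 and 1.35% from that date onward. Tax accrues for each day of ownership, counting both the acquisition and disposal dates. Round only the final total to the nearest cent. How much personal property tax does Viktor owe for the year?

£20,007.31

November 28, 2035 – January 16, 2036: 50 days at 3.1% → £4,167,000 × 3.1% × 50/365 = £17,695.4795
January 17 – January 31, 2036: 15 days at 1.35% → £4,167,000 × 1.35% × 15/365 = £2,311.8288
Total = £20,007.3082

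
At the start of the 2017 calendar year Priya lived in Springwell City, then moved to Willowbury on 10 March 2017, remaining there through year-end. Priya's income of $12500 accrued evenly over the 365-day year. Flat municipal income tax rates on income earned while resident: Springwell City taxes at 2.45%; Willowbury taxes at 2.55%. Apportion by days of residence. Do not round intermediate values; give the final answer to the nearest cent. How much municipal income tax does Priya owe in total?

$316.42

Springwell City, 1 January – 9 March 2017: 68 days → $12500 × 2.45% × 68/365 = $57.0548
Willowbury, 10 March – 31 December 2017: 297 days → $12500 × 2.55% × 297/365 = $259.3664
Total = $316.4212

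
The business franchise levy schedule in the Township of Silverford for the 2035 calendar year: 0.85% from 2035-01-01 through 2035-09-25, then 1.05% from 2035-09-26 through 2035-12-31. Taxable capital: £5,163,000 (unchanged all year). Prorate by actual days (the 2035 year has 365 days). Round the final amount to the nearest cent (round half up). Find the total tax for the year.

£46,629.67

2035-01-01 to 2035-09-25: 268 days at 0.85% → £5,163,000 × 0.85% × 268/365 = £32,222.7781
2035-09-26 to 2035-12-31: 97 days at 1.05% → £5,163,000 × 1.05% × 97/365 = £14,406.8918
Total = £46,629.6699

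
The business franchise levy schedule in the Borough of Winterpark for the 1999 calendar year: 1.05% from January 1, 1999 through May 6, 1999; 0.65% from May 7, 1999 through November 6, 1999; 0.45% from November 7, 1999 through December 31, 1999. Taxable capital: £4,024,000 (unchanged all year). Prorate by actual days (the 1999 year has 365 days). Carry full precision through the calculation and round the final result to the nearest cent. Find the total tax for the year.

£30,499.72

January 1 – May 6, 1999: 126 days at 1.05% → £4,024,000 × 1.05% × 126/365 = £14,585.6219
May 7 – November 6, 1999: 184 days at 0.65% → £4,024,000 × 0.65% × 184/365 = £13,185.4904
November 7 – December 31, 1999: 55 days at 0.45% → £4,024,000 × 0.45% × 55/365 = £2,728.6027
Total = £30,499.7151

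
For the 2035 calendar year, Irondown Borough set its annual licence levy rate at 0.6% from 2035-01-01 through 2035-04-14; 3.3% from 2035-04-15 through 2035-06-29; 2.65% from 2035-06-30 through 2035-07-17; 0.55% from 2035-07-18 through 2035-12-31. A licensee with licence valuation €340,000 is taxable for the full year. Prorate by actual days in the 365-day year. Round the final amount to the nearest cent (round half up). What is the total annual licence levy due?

€4,217.40

2035-01-01 to 2035-04-14: 104 days at 0.6% → €340,000 × 0.6% × 104/365 = €581.2603
2035-04-15 to 2035-06-29: 76 days at 3.3% → €340,000 × 3.3% × 76/365 = €2,336.2192
2035-06-30 to 2035-07-17: 18 days at 2.65% → €340,000 × 2.65% × 18/365 = €444.3288
2035-07-18 to 2035-12-31: 167 days at 0.55% → €340,000 × 0.55% × 167/365 = €855.5890
Total = €4,217.3973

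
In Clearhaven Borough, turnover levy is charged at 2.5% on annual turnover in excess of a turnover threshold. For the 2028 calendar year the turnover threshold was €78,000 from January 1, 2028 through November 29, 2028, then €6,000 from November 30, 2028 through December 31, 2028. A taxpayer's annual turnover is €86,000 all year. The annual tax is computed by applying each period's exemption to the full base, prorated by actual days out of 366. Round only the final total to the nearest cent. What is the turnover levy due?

€357.38

January 1 – November 29, 2028: 334 days, exemption €78,000 → (€86,000 − €78,000) × 2.5% × 334/366 = €182.5137
November 30 – December 31, 2028: 32 days, exemption €6,000 → (€86,000 − €6,000) × 2.5% × 32/366 = €174.8634
Total = €357.3770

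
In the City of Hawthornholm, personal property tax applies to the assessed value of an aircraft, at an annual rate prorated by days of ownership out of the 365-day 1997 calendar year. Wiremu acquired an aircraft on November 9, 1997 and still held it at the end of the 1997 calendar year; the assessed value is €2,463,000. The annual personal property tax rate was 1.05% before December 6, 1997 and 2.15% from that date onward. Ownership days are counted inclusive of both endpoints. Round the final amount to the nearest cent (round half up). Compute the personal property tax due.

€5,685.14

November 9 – December 5, 1997: 27 days at 1.05% → €2,463,000 × 1.05% × 27/365 = €1,913.0425
December 6 – December 31, 1997: 26 days at 2.15% → €2,463,000 × 2.15% × 26/365 = €3,772.1014
Total = €5,685.1438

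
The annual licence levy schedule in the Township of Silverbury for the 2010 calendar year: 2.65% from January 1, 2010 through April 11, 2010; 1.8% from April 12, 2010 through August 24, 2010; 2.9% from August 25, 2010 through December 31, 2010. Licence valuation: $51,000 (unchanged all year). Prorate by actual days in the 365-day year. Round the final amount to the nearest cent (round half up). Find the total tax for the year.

$1,236.23

January 1 – April 11, 2010: 101 days at 2.65% → $51,000 × 2.65% × 101/365 = $373.9767
April 12 – August 24, 2010: 135 days at 1.8% → $51,000 × 1.8% × 135/365 = $339.5342
August 25 – December 31, 2010: 129 days at 2.9% → $51,000 × 2.9% × 129/365 = $522.7151
Total = $1,236.2260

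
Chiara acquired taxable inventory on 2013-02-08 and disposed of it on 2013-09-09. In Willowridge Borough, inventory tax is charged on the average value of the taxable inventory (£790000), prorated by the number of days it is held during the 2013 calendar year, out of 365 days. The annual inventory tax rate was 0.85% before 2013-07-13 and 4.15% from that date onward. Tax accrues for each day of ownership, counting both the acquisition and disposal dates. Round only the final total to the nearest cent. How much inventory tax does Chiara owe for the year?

2013-02-08 to 2013-07-12: 155 days at 0.85% → £790000 × 0.85% × 155/365 = £2851.5753
2013-07-13 to 2013-09-09: 59 days at 4.15% → £790000 × 4.15% × 59/365 = £5299.4932
Total = £8151.0685

£8151.07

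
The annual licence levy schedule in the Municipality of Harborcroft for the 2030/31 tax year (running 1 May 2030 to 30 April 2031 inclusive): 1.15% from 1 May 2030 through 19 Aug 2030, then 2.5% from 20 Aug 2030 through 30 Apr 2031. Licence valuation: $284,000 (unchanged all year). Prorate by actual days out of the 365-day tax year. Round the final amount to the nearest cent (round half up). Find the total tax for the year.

$5,934.04

1 May – 19 Aug 2030: 111 days at 1.15% → $284,000 × 1.15% × 111/365 = $993.2219
20 Aug 2030 – 30 Apr 2031: 254 days at 2.5% → $284,000 × 2.5% × 254/365 = $4,940.8219
Total = $5,934.0438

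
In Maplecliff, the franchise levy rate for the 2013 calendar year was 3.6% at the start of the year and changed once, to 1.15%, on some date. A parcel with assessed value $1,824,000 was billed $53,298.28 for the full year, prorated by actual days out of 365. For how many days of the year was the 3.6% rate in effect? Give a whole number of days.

264 days

Let d = days at the first rate; then 365 − d days at the second rate.
$1,824,000 × [3.6%·d + 1.15%·(365−d)] / 365 = $53,298.28
Solving gives d = 264, so the new rate took effect on 22 September 2013.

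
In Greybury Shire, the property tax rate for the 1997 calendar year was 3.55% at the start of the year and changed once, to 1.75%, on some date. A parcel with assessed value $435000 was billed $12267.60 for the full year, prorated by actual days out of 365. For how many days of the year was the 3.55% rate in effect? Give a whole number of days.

217 days

Let d = days at the first rate; then 365 − d days at the second rate.
$435000 × [3.55%·d + 1.75%·(365−d)] / 365 = $12267.60
Solving gives d = 217, so the new rate took effect on August 6, 1997.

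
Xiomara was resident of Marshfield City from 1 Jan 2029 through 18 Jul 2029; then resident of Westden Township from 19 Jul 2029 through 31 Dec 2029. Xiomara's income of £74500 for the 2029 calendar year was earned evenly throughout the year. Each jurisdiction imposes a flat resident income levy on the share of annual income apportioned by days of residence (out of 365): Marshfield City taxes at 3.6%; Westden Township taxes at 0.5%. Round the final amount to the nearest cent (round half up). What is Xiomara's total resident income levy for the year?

£1631.65

Marshfield City, 1 Jan – 18 Jul 2029: 199 days → £74500 × 3.6% × 199/365 = £1462.2411
Westden Township, 19 Jul – 31 Dec 2029: 166 days → £74500 × 0.5% × 166/365 = £169.4110
Total = £1631.6521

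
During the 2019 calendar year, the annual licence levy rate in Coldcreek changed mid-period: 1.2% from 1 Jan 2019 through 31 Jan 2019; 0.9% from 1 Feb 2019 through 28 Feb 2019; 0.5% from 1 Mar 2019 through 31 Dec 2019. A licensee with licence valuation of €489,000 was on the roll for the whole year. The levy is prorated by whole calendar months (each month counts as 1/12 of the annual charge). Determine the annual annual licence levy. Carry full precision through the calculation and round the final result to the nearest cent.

1 Jan – 31 Jan 2019: 1 month at 1.2% → €489,000 × 1.2% × 1/12 = €489.0000
1 Feb – 28 Feb 2019: 1 month at 0.9% → €489,000 × 0.9% × 1/12 = €366.7500
1 Mar – 31 Dec 2019: 10 months at 0.5% → €489,000 × 0.5% × 10/12 = €2,037.5000
Total = €2,893.2500

€2,893.25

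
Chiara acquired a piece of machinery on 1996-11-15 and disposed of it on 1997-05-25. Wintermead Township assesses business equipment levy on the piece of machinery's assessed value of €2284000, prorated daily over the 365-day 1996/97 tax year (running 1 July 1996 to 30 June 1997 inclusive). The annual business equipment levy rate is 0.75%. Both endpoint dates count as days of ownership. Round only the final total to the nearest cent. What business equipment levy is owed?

€9010.85

Days held (1996-11-15 to 1997-05-25): 192 out of 365
Tax = €2284000 × 0.75% × 192/365 = €9010.8493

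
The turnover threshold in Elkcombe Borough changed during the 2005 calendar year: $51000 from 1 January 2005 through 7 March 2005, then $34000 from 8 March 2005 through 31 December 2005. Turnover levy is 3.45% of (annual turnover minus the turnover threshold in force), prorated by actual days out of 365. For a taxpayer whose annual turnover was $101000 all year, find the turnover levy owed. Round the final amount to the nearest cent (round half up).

1 January – 7 March 2005: 66 days, exemption $51000 → ($101000 − $51000) × 3.45% × 66/365 = $311.9178
8 March – 31 December 2005: 299 days, exemption $34000 → ($101000 − $34000) × 3.45% × 299/365 = $1893.5301
Total = $2205.4479

$2205.45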